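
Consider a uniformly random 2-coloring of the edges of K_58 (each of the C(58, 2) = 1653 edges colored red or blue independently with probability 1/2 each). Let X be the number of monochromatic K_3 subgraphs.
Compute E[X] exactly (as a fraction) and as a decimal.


Let X = Σ_S X_S over the C(58, 3) = 30856 subsets S of size 3, where X_S = 1 if the K_3 on S is monochromatic.
For a fixed S, the K_3 on S has C(3, 2) = 3 edges. P[all 3 edges red] = (1/2)^3, and likewise for blue, so P[monochromatic] = 2·(1/2)^3 = 2^{1 − 3} = 1/4.
By linearity: E[X] = C(58, 3) · 2^{1 − 3} = 30856 · 1/4 = 7714.
Numerically: E[X] ≈ 7714.000000.

E[X] = C(58,3)·2^(1−C(3,2)) = 7714 ≈ 7714.000000.


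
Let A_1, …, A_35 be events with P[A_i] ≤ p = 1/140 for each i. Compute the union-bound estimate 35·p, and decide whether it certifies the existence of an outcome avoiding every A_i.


Union bound: P[∪_{i=1}^{35} A_i] ≤ Σ_i P[A_i] ≤ 35·p = 35·(1/140) = 1/4.
Numerically: 1/4 ≈ 0.2500.
Is 1/4 < 1? YES.
Since P[∪ A_i] ≤ 1/4 < 1, the complement has P[∩ A_i^c] ≥ 1 − 1/4 = 3/4 > 0, so some outcome avoids every A_i.

35·p = 1/4 ≈ 0.2500; existence CERTIFIED by the union bound.


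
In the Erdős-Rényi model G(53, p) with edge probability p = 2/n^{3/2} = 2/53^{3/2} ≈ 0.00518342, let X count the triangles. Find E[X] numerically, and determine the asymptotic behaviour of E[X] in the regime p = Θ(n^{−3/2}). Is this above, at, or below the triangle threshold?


Number of potential triangles: C(53, 3) = 23426.
Each occurs with probability p³ ≈ (0.00518342)³ ≈ 1.39267113e-07.
By linearity: E[X] = C(53, 3)·p³ ≈ 23426 · 1.39267113e-07 ≈ 0.003262.
Since α = 3/2 > 1, p = c/n^{3/2} = o(1/n) is below the triangle threshold p ~ 1/n. Asymptotically E[X] ~ (c³/6)·n^{3(1−α)} = (2³/6)·n^{-1.5} → 0, so by Markov's inequality G has no triangles w.h.p.

E[X] ≈ 0.003262; in regime p = Θ(1/n^{3/2}) E[X] tends to 0 (below the triangle threshold p ~ 1/n).


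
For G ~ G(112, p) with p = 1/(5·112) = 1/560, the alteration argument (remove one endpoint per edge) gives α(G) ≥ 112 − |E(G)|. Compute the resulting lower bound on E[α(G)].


E[|E(G)|] = C(112, 2)·p = 6216 · (1/560) = 111/10.
E[α(G)] ≥ n − E[|E(G)|] = 112 − 111/10 = 1009/10.
Numerically: ≈ 100.90000.
(This is only a lower bound; the true E[α(G)] may be larger.)

E[α(G)] ≥ 1009/10 ≈ 100.90000.


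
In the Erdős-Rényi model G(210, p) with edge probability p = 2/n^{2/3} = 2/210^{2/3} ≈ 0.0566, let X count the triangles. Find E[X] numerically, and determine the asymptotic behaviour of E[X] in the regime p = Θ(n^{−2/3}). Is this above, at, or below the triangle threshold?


Number of potential triangles: C(210, 3) = 1521520.
Each occurs with probability p³ ≈ (0.0566)³ ≈ 1.81406e-04.
By linearity: E[X] = C(210, 3)·p³ ≈ 1521520 · 1.81406e-04 ≈ 276.013.
Since α = 2/3 < 1, p = c/n^{2/3} ≫ 1/n is above the triangle threshold p ~ 1/n. Asymptotically E[X] ~ (c³/6)·n^{3(1−α)} = (2³/6)·n^{1} → ∞; triangles are abundant w.h.p.

E[X] ≈ 276.013; in regime p = Θ(1/n^{2/3}) E[X] diverges (above the triangle threshold p ~ 1/n).


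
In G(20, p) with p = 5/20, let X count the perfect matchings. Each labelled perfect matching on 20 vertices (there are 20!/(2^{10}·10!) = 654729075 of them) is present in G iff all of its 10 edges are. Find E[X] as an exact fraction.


K_20 has 20!/(2^{10}·10!) = 654729075 labelled perfect matchings.
For each such perfect matching H, let X_H = 1 if all 10 edges of H are present in G. Then P[X_H = 1] = p^{10} = (1/4)^{10} = 1/1048576.
Summing the indicators: E[X] = Σ_H E[X_H] = 654729075 · p^{10} = 654729075 · 1/1048576 = 654729075/1048576.
Numerically: E[X] ≈ 624.4.

E[X] = 654729075 · (1/4)^{10} = 654729075/1048576 ≈ 624.4.


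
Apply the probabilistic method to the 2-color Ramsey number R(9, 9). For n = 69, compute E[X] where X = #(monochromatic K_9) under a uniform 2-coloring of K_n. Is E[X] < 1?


E[X] = C(69, 9) · 2^{1 − 36} = 56672074888 · 2^{−35} = 56672074888/34359738368.
As a reduced fraction: E[X] = 7084009361/4294967296 ≈ 1.6494.
Is E[X] < 1? NO.
Since E[X] ≥ 1, the first-moment bound is inconclusive at n = 69; it does NOT by itself certify R(9, 9) > 69.

E[X] = 7084009361/4294967296 ≈ 1.6494; E[X] ≥ 1; first-moment method inconclusive here.


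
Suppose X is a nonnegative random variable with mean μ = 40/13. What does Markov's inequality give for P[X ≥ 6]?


μ = E[X] = 40/13, a = 6.
Markov: P[X ≥ 6] ≤ μ/a = (40/13)/6 = 20/39.
Numerically: ≈ 0.51282.
(Since a = 6 > μ = 3.07692, the bound 20/39 is < 1 and informative.)

P[X ≥ 6] ≤ 20/39 ≈ 0.51282.


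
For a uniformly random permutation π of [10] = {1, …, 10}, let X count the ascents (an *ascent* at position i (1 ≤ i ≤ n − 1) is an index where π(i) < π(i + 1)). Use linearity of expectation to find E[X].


Write X = Σ X_I over i = 1, …, 9, with X_I the indicator of one ascent.
There are 9 indicators.
For each fixed i, the pair (π(i), π(i+1)) is a uniformly random ordered pair of distinct values from {1, …, 10}; by symmetry P[π(i) < π(i+1)] = 1/2.
By linearity: E[X] = 9 · (1/2) = (10 − 1) · (1/2) = 9/2 ≈ 4.50000.

E[X] = 9/2 = 4.50000.


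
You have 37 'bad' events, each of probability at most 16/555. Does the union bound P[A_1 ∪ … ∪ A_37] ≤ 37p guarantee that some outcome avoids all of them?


Union bound: P[∪_{i=1}^{37} A_i] ≤ Σ_i P[A_i] ≤ 37·p = 37·(16/555) = 16/15.
Numerically: 16/15 ≈ 1.0667.
Is 16/15 < 1? NO.
Since the bound 16/15 is ≥ 1, the union bound is uninformative here; it does NOT by itself certify existence.

37·p = 16/15 ≈ 1.0667; existence NOT certified by the union bound.


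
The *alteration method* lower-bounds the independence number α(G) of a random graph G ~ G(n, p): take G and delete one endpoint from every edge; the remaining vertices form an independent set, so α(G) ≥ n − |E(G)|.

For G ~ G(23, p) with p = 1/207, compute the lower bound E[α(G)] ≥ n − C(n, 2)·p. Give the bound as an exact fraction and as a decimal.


E[|E(G)|] = C(23, 2)·p = 253 · (1/207) = 11/9.
E[α(G)] ≥ n − E[|E(G)|] = 23 − 11/9 = 196/9.
Numerically: ≈ 21.77778.
(This is only a lower bound; the true E[α(G)] may be larger.)

E[α(G)] ≥ 196/9 ≈ 21.77778.


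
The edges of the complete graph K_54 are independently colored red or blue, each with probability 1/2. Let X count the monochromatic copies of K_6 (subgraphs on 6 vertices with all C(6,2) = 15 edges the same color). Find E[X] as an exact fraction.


Let X = Σ_S X_S over the C(54, 6) = 25827165 subsets S of size 6, where X_S = 1 if the K_6 on S is monochromatic.
For a fixed S, the K_6 on S has C(6, 2) = 15 edges. P[all 15 edges red] = (1/2)^15, and likewise for blue, so P[monochromatic] = 2·(1/2)^15 = 2^{1 − 15} = 1/16384.
By linearity of expectation: E[X] = C(54, 6) · 2^{1 − 15} = 25827165 · 1/16384 = 25827165/16384.
Numerically: E[X] ≈ 1576.365.

E[X] = C(54,6)·2^(1−C(6,2)) = 25827165/16384 ≈ 1576.365.


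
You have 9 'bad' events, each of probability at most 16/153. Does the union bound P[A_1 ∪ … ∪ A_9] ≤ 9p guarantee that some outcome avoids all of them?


Union bound: P[∪_{i=1}^{9} A_i] ≤ Σ_i P[A_i] ≤ 9·p = 9·(16/153) = 16/17.
Numerically: 16/17 ≈ 0.9412.
Is 16/17 < 1? YES.
Since P[∪ A_i] ≤ 16/17 < 1, the complement has P[∩ A_i^c] ≥ 1 − 16/17 = 1/17 > 0, so some outcome avoids every A_i.

9·p = 16/17 ≈ 0.9412; existence CERTIFIED by the union bound.


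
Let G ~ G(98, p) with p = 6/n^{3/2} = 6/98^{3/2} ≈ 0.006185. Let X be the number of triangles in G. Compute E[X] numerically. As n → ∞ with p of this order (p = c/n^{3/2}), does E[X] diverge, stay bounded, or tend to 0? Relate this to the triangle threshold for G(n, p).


Number of potential triangles: C(98, 3) = 152096.
Each occurs with probability p³ ≈ (0.006185)³ ≈ 2.365573e-07.
By linearity: E[X] = C(98, 3)·p³ ≈ 152096 · 2.365573e-07 ≈ 0.0360.
Since α = 3/2 > 1, p = c/n^{3/2} = o(1/n) is below the triangle threshold p ~ 1/n. Asymptotically E[X] ~ (c³/6)·n^{3(1−α)} = (6³/6)·n^{-1.5} → 0, so by Markov's inequality G has no triangles w.h.p.

E[X] ≈ 0.0360; in regime p = Θ(1/n^{3/2}) E[X] tends to 0 (below the triangle threshold p ~ 1/n).


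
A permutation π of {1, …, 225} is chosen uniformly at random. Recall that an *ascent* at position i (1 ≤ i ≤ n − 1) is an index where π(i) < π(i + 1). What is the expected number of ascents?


Write X = Σ X_I over i = 1, …, 224, with X_I the indicator of one ascent.
There are 224 indicators.
For each fixed i, the pair (π(i), π(i+1)) is a uniformly random ordered pair of distinct values from {1, …, 225}; by symmetry P[π(i) < π(i+1)] = 1/2.
By linearity: E[X] = 224 · (1/2) = (225 − 1) · (1/2) = 112 ≈ 112.00000.

E[X] = 112 = 112.00000.


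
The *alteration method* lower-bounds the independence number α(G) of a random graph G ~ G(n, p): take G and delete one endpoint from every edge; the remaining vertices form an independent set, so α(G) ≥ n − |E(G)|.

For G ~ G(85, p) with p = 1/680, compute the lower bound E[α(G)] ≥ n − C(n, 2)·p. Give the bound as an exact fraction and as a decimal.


E[|E(G)|] = C(85, 2)·p = 3570 · (1/680) = 21/4.
E[α(G)] ≥ n − E[|E(G)|] = 85 − 21/4 = 319/4.
Numerically: ≈ 79.7500.
(This is only a lower bound; the true E[α(G)] may be larger.)

E[α(G)] ≥ 319/4 ≈ 79.7500.


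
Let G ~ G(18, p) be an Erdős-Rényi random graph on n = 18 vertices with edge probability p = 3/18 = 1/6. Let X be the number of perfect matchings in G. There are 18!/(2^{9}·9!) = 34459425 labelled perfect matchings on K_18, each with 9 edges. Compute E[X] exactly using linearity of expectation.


K_18 has 18!/(2^{9}·9!) = 34459425 labelled perfect matchings.
For each such perfect matching H, let X_H = 1 if all 9 edges of H are present in G. Then P[X_H = 1] = p^{9} = (1/6)^{9} = 1/10077696.
By linearity: E[X] = Σ_H E[X_H] = 34459425 · p^{9} = 34459425 · 1/10077696 = 425425/124416.
Numerically: E[X] ≈ 3.4194.

E[X] = 34459425 · (1/6)^{9} = 425425/124416 ≈ 3.4194.


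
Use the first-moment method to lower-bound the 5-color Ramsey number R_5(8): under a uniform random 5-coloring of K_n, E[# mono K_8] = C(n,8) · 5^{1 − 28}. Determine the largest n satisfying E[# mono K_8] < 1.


We need C(n, 8) · 5^{1 − 28} < 1, i.e. C(n, 8) < 5^{28 − 1} = 7450580596923828125.
Check values of n near the boundary:
  n = 860: C(860, 8) = 7182671140665308145; 7182671140665308145 < 7450580596923828125? YES
  n = 861: C(861, 8) = 7250034996615275865; 7250034996615275865 < 7450580596923828125? YES
  n = 862: C(862, 8) = 7317951015318931845; 7317951015318931845 < 7450580596923828125? YES
  n = 863: C(863, 8) = 7386423071602617757; 7386423071602617757 < 7450580596923828125? YES
  n = 864: C(864, 8) = 7455455062926006708; 7455455062926006708 < 7450580596923828125? NO
The largest n with C(n, 8) < 7450580596923828125 is n = 863 (where E[X] = 7386423071602617757/7450580596923828125 ≈ 0.9914). Hence R_5(8) > 863, i.e. R_5(8) ≥ 864.

Largest n = 863; hence R_5(8) > 863.


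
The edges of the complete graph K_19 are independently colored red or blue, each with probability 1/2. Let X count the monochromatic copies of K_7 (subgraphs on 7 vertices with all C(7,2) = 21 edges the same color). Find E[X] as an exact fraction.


Let X = Σ_S X_S over the C(19, 7) = 50388 subsets S of size 7, where X_S = 1 if the K_7 on S is monochromatic.
For a fixed S, the K_7 on S has C(7, 2) = 21 edges. P[all 21 edges red] = (1/2)^21, and likewise for blue, so P[monochromatic] = 2·(1/2)^21 = 2^{1 − 21} = 1/1048576.
By linearity: E[X] = C(19, 7) · 2^{1 − 21} = 50388 · 1/1048576 = 12597/262144.
Numerically: E[X] ≈ 0.0481.

E[X] = C(19,7)·2^(1−C(7,2)) = 12597/262144 ≈ 0.0481.


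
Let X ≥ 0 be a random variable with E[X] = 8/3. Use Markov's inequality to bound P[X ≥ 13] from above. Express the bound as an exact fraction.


μ = E[X] = 8/3, a = 13.
Markov: P[X ≥ 13] ≤ μ/a = (8/3)/13 = 8/39.
Numerically: ≈ 0.205.
(Since a = 13 > μ = 2.667, the bound 8/39 is < 1 and informative.)

P[X ≥ 13] ≤ 8/39 ≈ 0.205.


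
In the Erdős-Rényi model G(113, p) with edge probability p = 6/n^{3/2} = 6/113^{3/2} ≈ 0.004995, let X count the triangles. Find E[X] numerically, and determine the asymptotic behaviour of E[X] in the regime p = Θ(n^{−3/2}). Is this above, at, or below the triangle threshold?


Number of potential triangles: C(113, 3) = 234136.
Each occurs with probability p³ ≈ (0.004995)³ ≈ 1.2462373e-07.
By linearity: E[X] = C(113, 3)·p³ ≈ 234136 · 1.2462373e-07 ≈ 0.02918.
Since α = 3/2 > 1, p = c/n^{3/2} = o(1/n) is below the triangle threshold p ~ 1/n. Asymptotically E[X] ~ (c³/6)·n^{3(1−α)} = (6³/6)·n^{-1.5} → 0, so by Markov's inequality G has no triangles w.h.p.

E[X] ≈ 0.02918; in regime p = Θ(1/n^{3/2}) E[X] tends to 0 (below the triangle threshold p ~ 1/n).


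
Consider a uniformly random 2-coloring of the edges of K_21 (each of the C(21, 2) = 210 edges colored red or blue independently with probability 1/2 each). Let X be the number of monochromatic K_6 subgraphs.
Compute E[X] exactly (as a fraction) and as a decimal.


Let X = Σ_S X_S over the C(21, 6) = 54264 subsets S of size 6, where X_S = 1 if the K_6 on S is monochromatic.
For a fixed S, the K_6 on S has C(6, 2) = 15 edges. P[all 15 edges red] = (1/2)^15, and likewise for blue, so P[monochromatic] = 2·(1/2)^15 = 2^{1 − 15} = 1/16384.
By linearity: E[X] = C(21, 6) · 2^{1 − 15} = 54264 · 1/16384 = 6783/2048.
Numerically: E[X] ≈ 3.312012.

E[X] = C(21,6)·2^(1−C(6,2)) = 6783/2048 ≈ 3.312012.


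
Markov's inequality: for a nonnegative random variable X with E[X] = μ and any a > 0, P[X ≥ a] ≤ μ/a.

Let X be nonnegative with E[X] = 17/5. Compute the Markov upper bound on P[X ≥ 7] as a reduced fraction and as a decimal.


μ = E[X] = 17/5, a = 7.
Markov: P[X ≥ 7] ≤ μ/a = (17/5)/7 = 17/35.
Numerically: ≈ 0.48571.
(Since a = 7 > μ = 3.40000, the bound 17/35 is < 1 and informative.)

P[X ≥ 7] ≤ 17/35 ≈ 0.48571.


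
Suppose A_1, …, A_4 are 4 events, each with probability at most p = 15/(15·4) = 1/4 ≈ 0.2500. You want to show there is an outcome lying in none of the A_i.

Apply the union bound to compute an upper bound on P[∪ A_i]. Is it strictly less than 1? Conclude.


Union bound: P[∪_{i=1}^{4} A_i] ≤ Σ_i P[A_i] ≤ 4·p = 4·(1/4) = 1.
Numerically: 1 ≈ 1.0000.
Is 1 < 1? NO.
Since the bound 1 is ≥ 1, the union bound is uninformative here; it does NOT by itself certify existence.

4·p = 1 ≈ 1.0000; existence NOT certified by the union bound.


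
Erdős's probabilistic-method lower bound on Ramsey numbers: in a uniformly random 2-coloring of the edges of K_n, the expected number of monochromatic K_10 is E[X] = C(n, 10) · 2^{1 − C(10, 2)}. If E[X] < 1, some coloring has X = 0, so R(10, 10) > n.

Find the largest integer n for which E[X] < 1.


We need C(n, 10) · 2^{1 − 45} < 1, i.e. C(n, 10) < 2^{45 − 1} = 17592186044416.
Check values of n near the boundary:
  n = 97: C(97, 10) = 12576469727536; 12576469727536 < 17592186044416? YES
  n = 98: C(98, 10) = 14005614014756; 14005614014756 < 17592186044416? YES
  n = 99: C(99, 10) = 15579278510796; 15579278510796 < 17592186044416? YES
  n = 100: C(100, 10) = 17310309456440; 17310309456440 < 17592186044416? YES
  n = 101: C(101, 10) = 19212541264840; 19212541264840 < 17592186044416? NO
The largest n with C(n, 10) < 17592186044416 is n = 100 (where E[X] = 2163788682055/2199023255552 ≈ 0.9840). Hence R(10, 10) > 100, i.e. R(10, 10) ≥ 101.

Largest n = 100; hence R(10, 10) > 100.


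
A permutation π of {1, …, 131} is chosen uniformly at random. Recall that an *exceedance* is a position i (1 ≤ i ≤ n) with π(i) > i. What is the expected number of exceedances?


Write X = Σ_{i=1}^{131} X_i, where X_i = 1_{π(i) > i}.
For each fixed i, π(i) is uniform over {1, …, 131} (marginal of a uniform permutation), so P[π(i) > i] = (n − i)/n. Summing: Σ_{i=1}^{131} (n − i)/n = (0 + 1 + … + 130)/131 = 131(131 − 1)/(2·131) = (131 − 1)/2.
Hence E[X] = Σ_{i=1}^{131} (131 − i)/131 = 65 ≈ 65.000.

E[X] = 65 = 65.000.


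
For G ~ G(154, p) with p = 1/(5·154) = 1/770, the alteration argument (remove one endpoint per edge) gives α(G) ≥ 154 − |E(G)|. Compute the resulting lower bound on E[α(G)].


E[|E(G)|] = C(154, 2)·p = 11781 · (1/770) = 153/10.
E[α(G)] ≥ n − E[|E(G)|] = 154 − 153/10 = 1387/10.
Numerically: ≈ 138.7000.
(This is only a lower bound; the true E[α(G)] may be larger.)

E[α(G)] ≥ 1387/10 ≈ 138.7000.


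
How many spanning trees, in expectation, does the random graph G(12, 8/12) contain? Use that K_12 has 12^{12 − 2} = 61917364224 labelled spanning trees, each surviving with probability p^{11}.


K_12 has 12^{12 − 2} = 61917364224 labelled spanning trees.
For each such spanning tree H, let X_H = 1 if all 11 edges of H are present in G. Then P[X_H = 1] = p^{11} = (2/3)^{11} = 2048/177147.
By linearity: E[X] = Σ_H E[X_H] = 61917364224 · p^{11} = 61917364224 · 2048/177147 = 2147483648/3.
Numerically: E[X] ≈ 7.16e+08.

E[X] = 61917364224 · (2/3)^{11} = 2147483648/3 ≈ 7.16e+08.


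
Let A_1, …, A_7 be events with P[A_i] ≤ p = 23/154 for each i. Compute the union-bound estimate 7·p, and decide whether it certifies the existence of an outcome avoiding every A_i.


Union bound: P[∪_{i=1}^{7} A_i] ≤ Σ_i P[A_i] ≤ 7·p = 7·(23/154) = 23/22.
Numerically: 23/22 ≈ 1.0455.
Is 23/22 < 1? NO.
Since the bound 23/22 is ≥ 1, the union bound is uninformative here; it does NOT by itself certify existence.

7·p = 23/22 ≈ 1.0455; existence NOT certified by the union bound.


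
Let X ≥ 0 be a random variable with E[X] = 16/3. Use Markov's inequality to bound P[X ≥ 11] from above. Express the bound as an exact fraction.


μ = E[X] = 16/3, a = 11.
Markov: P[X ≥ 11] ≤ μ/a = (16/3)/11 = 16/33.
Numerically: ≈ 0.484848.
(Since a = 11 > μ = 5.333333, the bound 16/33 is < 1 and informative.)

P[X ≥ 11] ≤ 16/33 ≈ 0.484848.


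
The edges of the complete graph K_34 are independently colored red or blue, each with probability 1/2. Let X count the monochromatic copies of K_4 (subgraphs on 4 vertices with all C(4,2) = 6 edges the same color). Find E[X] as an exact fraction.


Let X = Σ_S X_S over the C(34, 4) = 46376 subsets S of size 4, where X_S = 1 if the K_4 on S is monochromatic.
For a fixed S, the K_4 on S has C(4, 2) = 6 edges. P[all 6 edges red] = (1/2)^6, and likewise for blue, so P[monochromatic] = 2·(1/2)^6 = 2^{1 − 6} = 1/32.
Summing: E[X] = C(34, 4) · 2^{1 − 6} = 46376 · 1/32 = 5797/4.
Numerically: E[X] ≈ 1449.2500.

E[X] = C(34,4)·2^(1−C(4,2)) = 5797/4 ≈ 1449.2500.


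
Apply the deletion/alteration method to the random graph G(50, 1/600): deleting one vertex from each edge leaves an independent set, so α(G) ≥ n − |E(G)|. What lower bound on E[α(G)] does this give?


E[|E(G)|] = C(50, 2)·p = 1225 · (1/600) = 49/24.
E[α(G)] ≥ n − E[|E(G)|] = 50 − 49/24 = 1151/24.
Numerically: ≈ 47.958.
(This is only a lower bound; the true E[α(G)] may be larger.)

E[α(G)] ≥ 1151/24 ≈ 47.958.


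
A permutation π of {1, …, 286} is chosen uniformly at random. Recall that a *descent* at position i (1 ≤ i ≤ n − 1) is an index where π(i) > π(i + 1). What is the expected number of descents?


Write X = Σ X_I over i = 1, …, 285, with X_I the indicator of one descent.
There are 285 indicators.
For each fixed i, the pair (π(i), π(i+1)) is a uniformly random ordered pair of distinct values from {1, …, 286}; by symmetry P[π(i) > π(i+1)] = 1/2.
By linearity: E[X] = 285 · (1/2) = (286 − 1) · (1/2) = 285/2 ≈ 142.50000.

E[X] = 285/2 = 142.50000.


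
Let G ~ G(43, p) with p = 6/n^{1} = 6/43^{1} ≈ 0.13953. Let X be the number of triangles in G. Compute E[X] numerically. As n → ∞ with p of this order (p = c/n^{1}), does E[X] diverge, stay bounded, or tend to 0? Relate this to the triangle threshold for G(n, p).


Number of potential triangles: C(43, 3) = 12341.
Each occurs with probability p³ ≈ (0.13953)³ ≈ 2.7167419e-03.
By linearity: E[X] = C(43, 3)·p³ ≈ 12341 · 2.7167419e-03 ≈ 33.52731.
Here α = 1, so p = 6/n is exactly at the triangle threshold p ~ 1/n. Asymptotically E[X] → c³/6 = 6³/6 = 36 ≈ 36.00000, a bounded constant. In this regime the triangle count is asymptotically Poisson(c³/6).

E[X] ≈ 33.52731; in regime p = Θ(1/n^{1}) E[X] stays bounded (at the triangle threshold p ~ 1/n).


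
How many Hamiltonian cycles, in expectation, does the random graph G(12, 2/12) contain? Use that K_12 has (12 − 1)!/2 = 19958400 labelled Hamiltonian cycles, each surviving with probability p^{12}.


K_12 has (12 − 1)!/2 = 19958400 labelled Hamiltonian cycles.
For each such Hamiltonian cycle H, let X_H = 1 if all 12 edges of H are present in G. Then P[X_H = 1] = p^{12} = (1/6)^{12} = 1/2176782336.
Summing the indicators: E[X] = Σ_H E[X_H] = 19958400 · p^{12} = 19958400 · 1/2176782336 = 1925/209952.
Numerically: E[X] ≈ 0.00916876.

E[X] = 19958400 · (1/6)^{12} = 1925/209952 ≈ 0.00916876.


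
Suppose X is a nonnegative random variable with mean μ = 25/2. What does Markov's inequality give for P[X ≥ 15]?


μ = E[X] = 25/2, a = 15.
Markov: P[X ≥ 15] ≤ μ/a = (25/2)/15 = 5/6.
Numerically: ≈ 0.8333.
(Since a = 15 > μ = 12.5000, the bound 5/6 is < 1 and informative.)

P[X ≥ 15] ≤ 5/6 ≈ 0.8333.


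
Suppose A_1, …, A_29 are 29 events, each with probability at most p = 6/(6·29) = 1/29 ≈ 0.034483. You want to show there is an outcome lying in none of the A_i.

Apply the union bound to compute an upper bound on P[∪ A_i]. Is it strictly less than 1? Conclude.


Union bound: P[∪_{i=1}^{29} A_i] ≤ Σ_i P[A_i] ≤ 29·p = 29·(1/29) = 1.
Numerically: 1 ≈ 1.000000.
Is 1 < 1? NO.
Since the bound 1 is ≥ 1, the union bound is uninformative here; it does NOT by itself certify existence.

29·p = 1 ≈ 1.000000; existence NOT certified by the union bound.


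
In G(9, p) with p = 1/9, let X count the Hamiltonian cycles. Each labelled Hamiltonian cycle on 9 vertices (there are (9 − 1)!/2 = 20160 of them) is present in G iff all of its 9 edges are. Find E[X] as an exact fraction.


K_9 has (9 − 1)!/2 = 20160 labelled Hamiltonian cycles.
For each such Hamiltonian cycle H, let X_H = 1 if all 9 edges of H are present in G. Then P[X_H = 1] = p^{9} = (1/9)^{9} = 1/387420489.
By linearity of expectation: E[X] = Σ_H E[X_H] = 20160 · p^{9} = 20160 · 1/387420489 = 2240/43046721.
Numerically: E[X] ≈ 5.2e-05.

E[X] = 20160 · (1/9)^{9} = 2240/43046721 ≈ 5.2e-05.


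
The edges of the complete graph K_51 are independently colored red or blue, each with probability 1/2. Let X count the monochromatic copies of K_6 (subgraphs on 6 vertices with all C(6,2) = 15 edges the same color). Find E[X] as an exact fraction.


Let X = Σ_S X_S over the C(51, 6) = 18009460 subsets S of size 6, where X_S = 1 if the K_6 on S is monochromatic.
For a fixed S, the K_6 on S has C(6, 2) = 15 edges. P[all 15 edges red] = (1/2)^15, and likewise for blue, so P[monochromatic] = 2·(1/2)^15 = 2^{1 − 15} = 1/16384.
Summing: E[X] = C(51, 6) · 2^{1 − 15} = 18009460 · 1/16384 = 4502365/4096.
Numerically: E[X] ≈ 1099.210.

E[X] = C(51,6)·2^(1−C(6,2)) = 4502365/4096 ≈ 1099.210.


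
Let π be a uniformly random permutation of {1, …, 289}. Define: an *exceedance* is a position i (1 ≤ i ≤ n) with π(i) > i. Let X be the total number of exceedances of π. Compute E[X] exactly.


Write X = Σ_{i=1}^{289} X_i, where X_i = 1_{π(i) > i}.
For each fixed i, π(i) is uniform over {1, …, 289} (marginal of a uniform permutation), so P[π(i) > i] = (n − i)/n. Summing: Σ_{i=1}^{289} (n − i)/n = (0 + 1 + … + 288)/289 = 289(289 − 1)/(2·289) = (289 − 1)/2.
Hence E[X] = Σ_{i=1}^{289} (289 − i)/289 = 144 ≈ 144.000.

E[X] = 144 = 144.000.


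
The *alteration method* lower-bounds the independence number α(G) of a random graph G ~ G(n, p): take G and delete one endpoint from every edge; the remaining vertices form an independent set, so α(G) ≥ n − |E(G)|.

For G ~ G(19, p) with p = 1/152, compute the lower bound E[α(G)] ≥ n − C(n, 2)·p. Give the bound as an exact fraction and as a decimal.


E[|E(G)|] = C(19, 2)·p = 171 · (1/152) = 9/8.
E[α(G)] ≥ n − E[|E(G)|] = 19 − 9/8 = 143/8.
Numerically: ≈ 17.87500.
(This is only a lower bound; the true E[α(G)] may be larger.)

E[α(G)] ≥ 143/8 ≈ 17.87500.


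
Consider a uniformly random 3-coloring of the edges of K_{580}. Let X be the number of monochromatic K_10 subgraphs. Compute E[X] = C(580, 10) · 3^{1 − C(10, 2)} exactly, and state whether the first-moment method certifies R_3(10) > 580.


E[X] = C(580, 10) · 3^{1 − 45} = 1098085496704252547920 · 3^{−44} = 1098085496704252547920/984770902183611232881.
As a reduced fraction: E[X] = 1098085496704252547920/984770902183611232881 ≈ 1.115067.
Is E[X] < 1? NO.
Since E[X] ≥ 1, the first-moment bound is inconclusive at n = 580; it does NOT by itself certify R_3(10) > 580.

E[X] = 1098085496704252547920/984770902183611232881 ≈ 1.115067; E[X] ≥ 1; first-moment method inconclusive here.


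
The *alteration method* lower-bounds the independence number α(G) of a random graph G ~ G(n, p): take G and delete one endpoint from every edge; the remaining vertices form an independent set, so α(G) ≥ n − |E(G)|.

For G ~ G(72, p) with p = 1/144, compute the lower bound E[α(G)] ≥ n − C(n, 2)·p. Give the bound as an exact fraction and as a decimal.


E[|E(G)|] = C(72, 2)·p = 2556 · (1/144) = 71/4.
E[α(G)] ≥ n − E[|E(G)|] = 72 − 71/4 = 217/4.
Numerically: ≈ 54.250000.
(This is only a lower bound; the true E[α(G)] may be larger.)

E[α(G)] ≥ 217/4 ≈ 54.250000.


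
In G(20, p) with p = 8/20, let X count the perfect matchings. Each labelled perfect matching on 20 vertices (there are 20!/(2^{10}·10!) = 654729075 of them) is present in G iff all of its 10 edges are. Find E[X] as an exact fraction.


K_20 has 20!/(2^{10}·10!) = 654729075 labelled perfect matchings.
For each such perfect matching H, let X_H = 1 if all 10 edges of H are present in G. Then P[X_H = 1] = p^{10} = (2/5)^{10} = 1024/9765625.
By linearity of expectation: E[X] = Σ_H E[X_H] = 654729075 · p^{10} = 654729075 · 1024/9765625 = 26817702912/390625.
Numerically: E[X] ≈ 6.87e+04.

E[X] = 654729075 · (2/5)^{10} = 26817702912/390625 ≈ 6.87e+04.


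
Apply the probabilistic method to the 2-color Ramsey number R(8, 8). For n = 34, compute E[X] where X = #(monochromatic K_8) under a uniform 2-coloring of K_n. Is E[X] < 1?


E[X] = C(34, 8) · 2^{1 − 28} = 18156204 · 2^{−27} = 18156204/134217728.
As a reduced fraction: E[X] = 4539051/33554432 ≈ 0.13527.
Is E[X] < 1? YES.
Since E[X] < 1, there exists a 2-coloring of K_{34} with no monochromatic K_8; hence R(8, 8) > 34.

E[X] = 4539051/33554432 ≈ 0.13527; E[X] < 1, so R(8, 8) > 34.


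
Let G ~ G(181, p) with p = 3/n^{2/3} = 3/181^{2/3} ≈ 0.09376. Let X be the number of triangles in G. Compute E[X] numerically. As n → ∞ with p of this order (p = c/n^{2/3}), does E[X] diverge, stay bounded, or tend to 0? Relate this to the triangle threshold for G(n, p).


Number of potential triangles: C(181, 3) = 971970.
Each occurs with probability p³ ≈ (0.09376)³ ≈ 8.241507e-04.
By linearity: E[X] = C(181, 3)·p³ ≈ 971970 · 8.241507e-04 ≈ 801.0497.
Since α = 2/3 < 1, p = c/n^{2/3} ≫ 1/n is above the triangle threshold p ~ 1/n. Asymptotically E[X] ~ (c³/6)·n^{3(1−α)} = (3³/6)·n^{1} → ∞; triangles are abundant w.h.p.

E[X] ≈ 801.0497; in regime p = Θ(1/n^{2/3}) E[X] diverges (above the triangle threshold p ~ 1/n).


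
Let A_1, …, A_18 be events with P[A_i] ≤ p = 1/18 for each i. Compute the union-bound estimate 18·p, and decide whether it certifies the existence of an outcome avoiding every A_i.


Union bound: P[∪_{i=1}^{18} A_i] ≤ Σ_i P[A_i] ≤ 18·p = 18·(1/18) = 1.
Numerically: 1 ≈ 1.0000.
Is 1 < 1? NO.
Since the bound 1 is ≥ 1, the union bound is uninformative here; it does NOT by itself certify existence.

18·p = 1 ≈ 1.0000; existence NOT certified by the union bound.


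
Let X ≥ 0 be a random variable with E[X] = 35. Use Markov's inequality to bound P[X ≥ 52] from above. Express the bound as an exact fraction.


μ = E[X] = 35, a = 52.
Markov: P[X ≥ 52] ≤ μ/a = (35)/52 = 35/52.
Numerically: ≈ 0.673077.
(Since a = 52 > μ = 35.000000, the bound 35/52 is < 1 and informative.)

P[X ≥ 52] ≤ 35/52 ≈ 0.673077.


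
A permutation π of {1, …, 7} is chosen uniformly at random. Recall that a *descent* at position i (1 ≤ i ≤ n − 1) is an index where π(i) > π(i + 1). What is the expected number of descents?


Write X = Σ X_I over i = 1, …, 6, with X_I the indicator of one descent.
There are 6 indicators.
For each fixed i, the pair (π(i), π(i+1)) is a uniformly random ordered pair of distinct values from {1, …, 7}; by symmetry P[π(i) > π(i+1)] = 1/2.
By linearity: E[X] = 6 · (1/2) = (7 − 1) · (1/2) = 3 ≈ 3.000.

E[X] = 3 = 3.000.


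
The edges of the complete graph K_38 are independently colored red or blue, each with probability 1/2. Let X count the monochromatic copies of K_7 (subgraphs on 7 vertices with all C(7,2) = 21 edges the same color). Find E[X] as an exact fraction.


Let X = Σ_S X_S over the C(38, 7) = 12620256 subsets S of size 7, where X_S = 1 if the K_7 on S is monochromatic.
For a fixed S, the K_7 on S has C(7, 2) = 21 edges. P[all 21 edges red] = (1/2)^21, and likewise for blue, so P[monochromatic] = 2·(1/2)^21 = 2^{1 − 21} = 1/1048576.
Summing: E[X] = C(38, 7) · 2^{1 − 21} = 12620256 · 1/1048576 = 394383/32768.
Numerically: E[X] ≈ 12.036.

E[X] = C(38,7)·2^(1−C(7,2)) = 394383/32768 ≈ 12.036.


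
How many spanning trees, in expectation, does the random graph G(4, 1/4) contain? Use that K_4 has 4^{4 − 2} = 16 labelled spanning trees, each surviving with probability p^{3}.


K_4 has 4^{4 − 2} = 16 labelled spanning trees.
For each such spanning tree H, let X_H = 1 if all 3 edges of H are present in G. Then P[X_H = 1] = p^{3} = (1/4)^{3} = 1/64.
Summing the indicators: E[X] = Σ_H E[X_H] = 16 · p^{3} = 16 · 1/64 = 1/4.
Numerically: E[X] ≈ 0.25.

E[X] = 16 · (1/4)^{3} = 1/4 ≈ 0.25.


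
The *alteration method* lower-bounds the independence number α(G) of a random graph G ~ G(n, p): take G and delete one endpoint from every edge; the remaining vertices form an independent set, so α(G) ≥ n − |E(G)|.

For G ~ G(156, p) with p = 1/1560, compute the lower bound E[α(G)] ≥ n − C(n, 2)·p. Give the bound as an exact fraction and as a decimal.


E[|E(G)|] = C(156, 2)·p = 12090 · (1/1560) = 31/4.
E[α(G)] ≥ n − E[|E(G)|] = 156 − 31/4 = 593/4.
Numerically: ≈ 148.250.
(This is only a lower bound; the true E[α(G)] may be larger.)

E[α(G)] ≥ 593/4 ≈ 148.250.


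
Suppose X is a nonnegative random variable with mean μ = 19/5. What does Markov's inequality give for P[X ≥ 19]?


μ = E[X] = 19/5, a = 19.
Markov: P[X ≥ 19] ≤ μ/a = (19/5)/19 = 1/5.
Numerically: ≈ 0.200000.
(Since a = 19 > μ = 3.800000, the bound 1/5 is < 1 and informative.)

P[X ≥ 19] ≤ 1/5 ≈ 0.200000.


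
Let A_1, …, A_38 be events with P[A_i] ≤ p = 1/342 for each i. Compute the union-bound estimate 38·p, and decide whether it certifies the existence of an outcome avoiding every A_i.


Union bound: P[∪_{i=1}^{38} A_i] ≤ Σ_i P[A_i] ≤ 38·p = 38·(1/342) = 1/9.
Numerically: 1/9 ≈ 0.1111111.
Is 1/9 < 1? YES.
Since P[∪ A_i] ≤ 1/9 < 1, the complement has P[∩ A_i^c] ≥ 1 − 1/9 = 8/9 > 0, so some outcome avoids every A_i.

38·p = 1/9 ≈ 0.1111111; existence CERTIFIED by the union bound.


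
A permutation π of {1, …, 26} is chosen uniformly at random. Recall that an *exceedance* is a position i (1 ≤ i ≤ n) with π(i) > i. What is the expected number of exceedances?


Write X = Σ_{i=1}^{26} X_i, where X_i = 1_{π(i) > i}.
For each fixed i, π(i) is uniform over {1, …, 26} (marginal of a uniform permutation), so P[π(i) > i] = (n − i)/n. Summing: Σ_{i=1}^{26} (n − i)/n = (0 + 1 + … + 25)/26 = 26(26 − 1)/(2·26) = (26 − 1)/2.
Hence E[X] = Σ_{i=1}^{26} (26 − i)/26 = 25/2 ≈ 12.50000.

E[X] = 25/2 = 12.50000.


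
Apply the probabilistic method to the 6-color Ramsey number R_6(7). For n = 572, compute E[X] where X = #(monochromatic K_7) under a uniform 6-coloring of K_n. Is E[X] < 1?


E[X] = C(572, 7) · 6^{1 − 21} = 3831215212271304 · 6^{−20} = 3831215212271304/3656158440062976.
As a reduced fraction: E[X] = 17737107464219/16926659444736 ≈ 1.048.
Is E[X] < 1? NO.
Since E[X] ≥ 1, the first-moment bound is inconclusive at n = 572; it does NOT by itself certify R_6(7) > 572.

E[X] = 17737107464219/16926659444736 ≈ 1.048; E[X] ≥ 1; first-moment method inconclusive here.


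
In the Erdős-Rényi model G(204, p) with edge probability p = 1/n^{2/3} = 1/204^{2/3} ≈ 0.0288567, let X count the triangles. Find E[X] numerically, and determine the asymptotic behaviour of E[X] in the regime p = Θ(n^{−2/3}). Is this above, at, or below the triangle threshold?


Number of potential triangles: C(204, 3) = 1394204.
Each occurs with probability p³ ≈ (0.0288567)³ ≈ 2.40292195e-05.
By linearity: E[X] = C(204, 3)·p³ ≈ 1394204 · 2.40292195e-05 ≈ 33.501634.
Since α = 2/3 < 1, p = c/n^{2/3} ≫ 1/n is above the triangle threshold p ~ 1/n. Asymptotically E[X] ~ (c³/6)·n^{3(1−α)} = (1³/6)·n^{1} → ∞; triangles are abundant w.h.p.

E[X] ≈ 33.501634; in regime p = Θ(1/n^{2/3}) E[X] diverges (above the triangle threshold p ~ 1/n).


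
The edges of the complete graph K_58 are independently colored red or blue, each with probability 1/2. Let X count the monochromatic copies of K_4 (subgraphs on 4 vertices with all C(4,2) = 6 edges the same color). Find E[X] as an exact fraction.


Let X = Σ_S X_S over the C(58, 4) = 424270 subsets S of size 4, where X_S = 1 if the K_4 on S is monochromatic.
For a fixed S, the K_4 on S has C(4, 2) = 6 edges. P[all 6 edges red] = (1/2)^6, and likewise for blue, so P[monochromatic] = 2·(1/2)^6 = 2^{1 − 6} = 1/32.
Summing: E[X] = C(58, 4) · 2^{1 − 6} = 424270 · 1/32 = 212135/16.
Numerically: E[X] ≈ 13258.4375.

E[X] = C(58,4)·2^(1−C(4,2)) = 212135/16 ≈ 13258.4375.


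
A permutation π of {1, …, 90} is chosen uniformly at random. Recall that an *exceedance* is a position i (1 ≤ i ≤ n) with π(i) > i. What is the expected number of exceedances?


Write X = Σ_{i=1}^{90} X_i, where X_i = 1_{π(i) > i}.
For each fixed i, π(i) is uniform over {1, …, 90} (marginal of a uniform permutation), so P[π(i) > i] = (n − i)/n. Summing: Σ_{i=1}^{90} (n − i)/n = (0 + 1 + … + 89)/90 = 90(90 − 1)/(2·90) = (90 − 1)/2.
Hence E[X] = Σ_{i=1}^{90} (90 − i)/90 = 89/2 ≈ 44.500.

E[X] = 89/2 = 44.500.


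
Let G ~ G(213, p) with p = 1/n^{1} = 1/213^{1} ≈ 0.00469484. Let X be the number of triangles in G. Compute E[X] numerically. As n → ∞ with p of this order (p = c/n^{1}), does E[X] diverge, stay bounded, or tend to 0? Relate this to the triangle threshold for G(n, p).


Number of potential triangles: C(213, 3) = 1587986.
Each occurs with probability p³ ≈ (0.00469484)³ ≈ 1.03481136e-07.
By linearity: E[X] = C(213, 3)·p³ ≈ 1587986 · 1.03481136e-07 ≈ 0.164327.
Here α = 1, so p = 1/n is exactly at the triangle threshold p ~ 1/n. Asymptotically E[X] → c³/6 = 1³/6 = 1/6 ≈ 0.166667, a bounded constant. In this regime the triangle count is asymptotically Poisson(c³/6).

E[X] ≈ 0.164327; in regime p = Θ(1/n^{1}) E[X] stays bounded (at the triangle threshold p ~ 1/n).


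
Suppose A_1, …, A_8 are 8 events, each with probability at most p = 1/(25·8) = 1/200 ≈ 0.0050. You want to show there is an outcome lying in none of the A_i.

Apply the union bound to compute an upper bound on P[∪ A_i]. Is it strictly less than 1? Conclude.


Union bound: P[∪_{i=1}^{8} A_i] ≤ Σ_i P[A_i] ≤ 8·p = 8·(1/200) = 1/25.
Numerically: 1/25 ≈ 0.0400.
Is 1/25 < 1? YES.
Since P[∪ A_i] ≤ 1/25 < 1, the complement has P[∩ A_i^c] ≥ 1 − 1/25 = 24/25 > 0, so some outcome avoids every A_i.

8·p = 1/25 ≈ 0.0400; existence CERTIFIED by the union bound.


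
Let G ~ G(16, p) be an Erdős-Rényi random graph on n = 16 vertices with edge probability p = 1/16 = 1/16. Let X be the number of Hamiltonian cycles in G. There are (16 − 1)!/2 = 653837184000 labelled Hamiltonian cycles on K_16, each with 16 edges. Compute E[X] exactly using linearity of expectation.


K_16 has (16 − 1)!/2 = 653837184000 labelled Hamiltonian cycles.
For each such Hamiltonian cycle H, let X_H = 1 if all 16 edges of H are present in G. Then P[X_H = 1] = p^{16} = (1/16)^{16} = 1/18446744073709551616.
By linearity: E[X] = Σ_H E[X_H] = 653837184000 · p^{16} = 653837184000 · 1/18446744073709551616 = 638512875/18014398509481984.
Numerically: E[X] ≈ 3.54446e-08.

E[X] = 653837184000 · (1/16)^{16} = 638512875/18014398509481984 ≈ 3.54446e-08.


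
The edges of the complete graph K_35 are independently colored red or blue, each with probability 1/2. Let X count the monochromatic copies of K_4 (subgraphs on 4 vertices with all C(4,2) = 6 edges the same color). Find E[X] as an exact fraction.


Let X = Σ_S X_S over the C(35, 4) = 52360 subsets S of size 4, where X_S = 1 if the K_4 on S is monochromatic.
For a fixed S, the K_4 on S has C(4, 2) = 6 edges. P[all 6 edges red] = (1/2)^6, and likewise for blue, so P[monochromatic] = 2·(1/2)^6 = 2^{1 − 6} = 1/32.
By linearity: E[X] = C(35, 4) · 2^{1 − 6} = 52360 · 1/32 = 6545/4.
Numerically: E[X] ≈ 1636.2500.

E[X] = C(35,4)·2^(1−C(4,2)) = 6545/4 ≈ 1636.2500.


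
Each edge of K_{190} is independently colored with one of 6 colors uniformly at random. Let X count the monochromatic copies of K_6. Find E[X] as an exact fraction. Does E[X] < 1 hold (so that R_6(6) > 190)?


E[X] = C(190, 6) · 6^{1 − 15} = 60334683255 · 6^{−14} = 60334683255/78364164096.
As a reduced fraction: E[X] = 6703853695/8707129344 ≈ 0.770.
Is E[X] < 1? YES.
Since E[X] < 1, there exists a 6-coloring of K_{190} with no monochromatic K_6; hence R_6(6) > 190.

E[X] = 6703853695/8707129344 ≈ 0.770; E[X] < 1, so R_6(6) > 190.


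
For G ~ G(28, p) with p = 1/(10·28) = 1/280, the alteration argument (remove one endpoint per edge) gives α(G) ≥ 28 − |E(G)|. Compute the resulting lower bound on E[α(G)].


E[|E(G)|] = C(28, 2)·p = 378 · (1/280) = 27/20.
E[α(G)] ≥ n − E[|E(G)|] = 28 − 27/20 = 533/20.
Numerically: ≈ 26.650000.
(This is only a lower bound; the true E[α(G)] may be larger.)

E[α(G)] ≥ 533/20 ≈ 26.650000.


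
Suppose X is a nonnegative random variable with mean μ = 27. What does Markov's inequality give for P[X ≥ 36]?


μ = E[X] = 27, a = 36.
Markov: P[X ≥ 36] ≤ μ/a = (27)/36 = 3/4.
Numerically: ≈ 0.750.
(Since a = 36 > μ = 27.000, the bound 3/4 is < 1 and informative.)

P[X ≥ 36] ≤ 3/4 ≈ 0.750.


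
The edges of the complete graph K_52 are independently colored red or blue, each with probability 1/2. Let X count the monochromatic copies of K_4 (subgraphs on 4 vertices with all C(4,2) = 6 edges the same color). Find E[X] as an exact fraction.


Let X = Σ_S X_S over the C(52, 4) = 270725 subsets S of size 4, where X_S = 1 if the K_4 on S is monochromatic.
For a fixed S, the K_4 on S has C(4, 2) = 6 edges. P[all 6 edges red] = (1/2)^6, and likewise for blue, so P[monochromatic] = 2·(1/2)^6 = 2^{1 − 6} = 1/32.
Summing: E[X] = C(52, 4) · 2^{1 − 6} = 270725 · 1/32 = 270725/32.
Numerically: E[X] ≈ 8460.15625.

E[X] = C(52,4)·2^(1−C(4,2)) = 270725/32 ≈ 8460.15625.


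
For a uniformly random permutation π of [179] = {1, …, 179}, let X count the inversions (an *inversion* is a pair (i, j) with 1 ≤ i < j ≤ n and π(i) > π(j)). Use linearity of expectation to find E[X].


Write X = Σ X_I over the C(179, 2) = 15931 pairs i < j, with X_I the indicator of one inversion.
There are 15931 indicators.
For each fixed pair i < j, the values π(i) and π(j) are two distinct elements of {1, …, 179} in uniformly random order; by symmetry P[π(i) > π(j)] = 1/2.
By linearity: E[X] = 15931 · (1/2) = C(179, 2) · (1/2) = 15931/2 = 15931/2 ≈ 7965.5000.

E[X] = 15931/2 = 7965.5000.
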